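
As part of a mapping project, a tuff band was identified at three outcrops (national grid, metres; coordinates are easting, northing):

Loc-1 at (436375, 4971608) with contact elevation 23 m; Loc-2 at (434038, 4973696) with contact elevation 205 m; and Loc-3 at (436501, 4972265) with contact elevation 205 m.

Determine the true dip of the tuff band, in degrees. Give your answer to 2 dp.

16.08°

Two edge vectors: Loc-1→Loc-2 = (-2337, 2088, 182), Loc-1→Loc-3 = (126, 657, 182).
Normal n = (Loc-1→Loc-2) × (Loc-1→Loc-3) = (260442, 448266, -1798497).
So ∂z/∂easting = −n_x/n_z = 0.14481 and ∂z/∂northing = −n_y/n_z = 0.24924.
Gradient magnitude |∇z| = √(a² + b²) = √(0.02097 + 0.06212) = 0.28826.
True dip = arctan(0.28826) = 16.08°, dipping toward SSW (azimuth ≈ 210°).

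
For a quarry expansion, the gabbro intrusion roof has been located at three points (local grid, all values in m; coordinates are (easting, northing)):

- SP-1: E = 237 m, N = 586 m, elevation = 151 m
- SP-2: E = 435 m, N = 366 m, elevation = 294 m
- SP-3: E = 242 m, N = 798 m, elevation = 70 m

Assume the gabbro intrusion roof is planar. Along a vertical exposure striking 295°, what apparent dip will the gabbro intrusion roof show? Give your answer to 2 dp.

23.14°

Two edge vectors: SP-1→SP-2 = (198, -220, 143), SP-1→SP-3 = (5, 212, -81).
Normal n = (SP-1→SP-2) × (SP-1→SP-3) = (-12496, 16753, 43076).
So ∂z/∂E = −n_x/n_z = 0.29009 and ∂z/∂N = −n_y/n_z = −0.38892.
Unit vector along 295° is (sin 295°, cos 295°) = (-0.9063, 0.4226).
Slope in that direction = a·(-0.9063) + b·(0.4226) = −0.42728.
Apparent dip = arctan|0.42728| = 23.14° (true dip is 25.9°, so apparent ≤ true as expected).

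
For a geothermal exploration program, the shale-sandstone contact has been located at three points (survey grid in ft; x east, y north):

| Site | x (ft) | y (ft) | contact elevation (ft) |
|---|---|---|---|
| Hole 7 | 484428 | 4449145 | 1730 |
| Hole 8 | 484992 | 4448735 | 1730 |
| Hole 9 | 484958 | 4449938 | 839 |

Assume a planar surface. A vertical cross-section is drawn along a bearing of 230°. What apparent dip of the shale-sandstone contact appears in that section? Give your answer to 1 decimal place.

42.2°

Let the plane be z = a·x + b·y + c.
Hole 8−Hole 7: 564a − 410b = 0;  Hole 9−Hole 7: 530a + 793b = −891.
Solving gives a = −0.54971, b = −0.75618.
Unit vector along 230° is (sin 230°, cos 230°) = (-0.7660, -0.6428).
Slope in that direction = a·(-0.7660) + b·(-0.6428) = 0.90717.
Apparent dip = arctan|0.90717| = 42.2° (true dip is 43.1°, so apparent ≤ true as expected).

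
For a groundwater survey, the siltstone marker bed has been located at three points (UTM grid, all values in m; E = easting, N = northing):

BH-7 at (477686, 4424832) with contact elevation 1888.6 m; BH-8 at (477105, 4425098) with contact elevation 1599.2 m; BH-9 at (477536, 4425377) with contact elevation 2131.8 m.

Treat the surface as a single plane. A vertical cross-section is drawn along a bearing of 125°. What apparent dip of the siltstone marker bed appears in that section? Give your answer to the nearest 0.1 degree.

15.4°

Two edge vectors: BH-7→BH-8 = (-581, 266, -289.4), BH-7→BH-9 = (-150, 545, 243.2).
Normal n = (BH-7→BH-8) × (BH-7→BH-9) = (222414.2, 184709.2, -276745).
So ∂z/∂E = −n_x/n_z = 0.80368 and ∂z/∂N = −n_y/n_z = 0.66743.
Unit vector along 125° is (sin 125°, cos 125°) = (0.8192, -0.5736).
Slope in that direction = a·(0.8192) + b·(-0.5736) = 0.27551.
Apparent dip = arctan|0.27551| = 15.4° (true dip is 46.3°, so apparent ≤ true as expected).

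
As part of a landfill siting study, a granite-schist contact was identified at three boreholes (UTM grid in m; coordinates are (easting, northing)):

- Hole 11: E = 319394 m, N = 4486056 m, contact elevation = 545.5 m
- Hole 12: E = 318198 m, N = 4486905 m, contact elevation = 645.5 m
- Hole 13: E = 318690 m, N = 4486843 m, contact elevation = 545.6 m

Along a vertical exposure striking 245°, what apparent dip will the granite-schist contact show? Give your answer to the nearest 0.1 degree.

Let the plane be z = a·E + b·N + c.
Hole 12−Hole 11: −1196a + 849b = 100;  Hole 13−Hole 11: −704a + 787b = 0.1.
Solving gives a = −0.22883, b = −0.20457.
Unit vector along 245° is (sin 245°, cos 245°) = (-0.9063, -0.4226).
Slope in that direction = a·(-0.9063) + b·(-0.4226) = 0.29384.
Apparent dip = arctan|0.29384| = 16.4° (true dip is 17.1°, so apparent ≤ true as expected).

16.4°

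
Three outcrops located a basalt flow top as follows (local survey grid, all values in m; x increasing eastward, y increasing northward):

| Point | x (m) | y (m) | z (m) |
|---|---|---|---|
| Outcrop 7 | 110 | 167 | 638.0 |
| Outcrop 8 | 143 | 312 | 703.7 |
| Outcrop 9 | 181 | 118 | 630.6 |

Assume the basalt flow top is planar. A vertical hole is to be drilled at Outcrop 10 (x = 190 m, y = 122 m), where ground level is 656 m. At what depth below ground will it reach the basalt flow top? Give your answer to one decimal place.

Two edge vectors: Outcrop 7→Outcrop 8 = (33, 145, 65.7), Outcrop 7→Outcrop 9 = (71, -49, -7.4).
Normal n = (Outcrop 7→Outcrop 8) × (Outcrop 7→Outcrop 9) = (2146.3, 4908.9, -11912).
So ∂z/∂x = −n_x/n_z = 0.18018 and ∂z/∂y = −n_y/n_z = 0.41210.
Intercept c from Outcrop 7: 638 − 19.82 − 68.82 = 549.36.
At (190, 122): z_contact = 34.23 + 50.28 + 549.36 = 633.87 m.
Depth below ground = 656 − 633.87 = 22.1 m.

22.1 m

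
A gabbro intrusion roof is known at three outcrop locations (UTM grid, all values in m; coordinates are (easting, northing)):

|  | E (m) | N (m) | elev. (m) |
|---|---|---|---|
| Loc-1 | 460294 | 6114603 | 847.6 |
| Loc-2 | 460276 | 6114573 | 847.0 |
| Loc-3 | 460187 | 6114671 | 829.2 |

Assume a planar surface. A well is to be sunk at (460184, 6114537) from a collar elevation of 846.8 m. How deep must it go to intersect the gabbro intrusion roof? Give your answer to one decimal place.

9.9 m

Two edge vectors: Loc-1→Loc-2 = (-18, -30, -0.6), Loc-1→Loc-3 = (-107, 68, -18.4).
Normal n = (Loc-1→Loc-2) × (Loc-1→Loc-3) = (592.8, -267, -4434).
So ∂z/∂E = −n_x/n_z = 0.133694181 and ∂z/∂N = −n_y/n_z = −0.060216509.
Intercept c from Loc-1: 847.6 − 61538.63 + 368200.05 = 307509.02.
At (460184, 6114537): z_contact = 61523.92 − 368196.07 + 307509.02 = 836.87 m.
Depth below ground = 846.8 − 836.87 = 9.9 m.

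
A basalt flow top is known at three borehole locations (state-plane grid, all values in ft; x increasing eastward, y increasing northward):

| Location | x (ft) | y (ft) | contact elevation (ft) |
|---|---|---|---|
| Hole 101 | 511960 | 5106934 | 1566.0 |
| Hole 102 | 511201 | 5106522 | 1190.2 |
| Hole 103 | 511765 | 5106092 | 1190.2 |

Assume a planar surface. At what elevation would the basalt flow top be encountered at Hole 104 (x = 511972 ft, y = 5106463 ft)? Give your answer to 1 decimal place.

Let the plane be z = a·x + b·y + c.
Hole 102−Hole 101: −759a − 412b = −375.8;  Hole 103−Hole 101: −195a − 842b = −375.8.
Solving gives a = 0.289212475, b = 0.379339154.
Then c = 1566 − a·511960 − b·5106934 = −2083759.24.
At (511972, 5106463): z = 148068.7 + 1937081.4 − 2083759.24 = 1390.8 ft.

1390.8 ft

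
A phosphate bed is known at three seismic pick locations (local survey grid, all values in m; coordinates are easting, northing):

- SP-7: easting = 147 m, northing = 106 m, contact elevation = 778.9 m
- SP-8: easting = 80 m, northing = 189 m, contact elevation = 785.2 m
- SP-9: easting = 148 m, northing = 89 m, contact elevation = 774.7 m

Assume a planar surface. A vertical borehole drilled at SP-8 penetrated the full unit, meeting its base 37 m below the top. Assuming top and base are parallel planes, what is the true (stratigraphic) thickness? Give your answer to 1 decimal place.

35.0 m

Two edge vectors: SP-7→SP-8 = (-67, 83, 6.3), SP-7→SP-9 = (1, -17, -4.2).
Normal n = (SP-7→SP-8) × (SP-7→SP-9) = (-241.5, -275.1, 1056).
So ∂z/∂easting = −n_x/n_z = 0.22869 and ∂z/∂northing = −n_y/n_z = 0.26051.
|∇z| = √(a²+b²) = 0.34665, so dip δ = arctan(0.34665) = 19.12°.
True thickness = vertical thickness × cos δ = 37 × cos 19.12° = 35.0 m.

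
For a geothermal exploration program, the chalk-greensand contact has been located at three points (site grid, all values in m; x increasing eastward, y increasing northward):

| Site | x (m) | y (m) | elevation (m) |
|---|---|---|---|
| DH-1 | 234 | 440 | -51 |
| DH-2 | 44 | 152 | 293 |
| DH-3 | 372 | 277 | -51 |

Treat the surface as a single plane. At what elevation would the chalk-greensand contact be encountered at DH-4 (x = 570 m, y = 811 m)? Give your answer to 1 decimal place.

Let the plane be z = a·x + b·y + c.
DH-2−DH-1: −190a − 288b = 344;  DH-3−DH-1: 138a − 163b = 0.
Solving gives a = −0.79294, b = −0.67132.
Then c = -51 − a·234 − b·440 = 429.93.
At (570, 811): z = −452.0 − 544.4 + 429.93 = -566.5 m.

-566.5 m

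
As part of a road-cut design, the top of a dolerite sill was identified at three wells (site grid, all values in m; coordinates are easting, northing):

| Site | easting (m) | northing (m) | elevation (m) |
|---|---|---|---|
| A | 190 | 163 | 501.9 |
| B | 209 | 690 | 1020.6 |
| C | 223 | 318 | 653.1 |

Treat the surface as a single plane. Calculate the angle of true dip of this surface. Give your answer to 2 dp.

44.63°

Let the plane be z = a·easting + b·northing + c.
B−A: 19a + 527b = 518.7;  C−A: 33a + 155b = 151.2.
Solving gives a = −0.04957, b = 0.98604.
Gradient magnitude |∇z| = √(a² + b²) = √(0.00246 + 0.97227) = 0.98728.
True dip = arctan(0.98728) = 44.63°, dipping toward S (azimuth ≈ 177°).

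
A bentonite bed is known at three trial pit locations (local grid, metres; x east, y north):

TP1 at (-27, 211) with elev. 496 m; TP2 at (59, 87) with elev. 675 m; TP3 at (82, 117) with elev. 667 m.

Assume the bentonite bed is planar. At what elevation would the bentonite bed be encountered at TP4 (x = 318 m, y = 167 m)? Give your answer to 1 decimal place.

813.0 m

Two edge vectors: TP1→TP2 = (86, -124, 179), TP1→TP3 = (109, -94, 171).
Normal n = (TP1→TP2) × (TP1→TP3) = (-4378, 4805, 5432).
So ∂z/∂x = −n_x/n_z = 0.80596 and ∂z/∂y = −n_y/n_z = −0.88457.
Intercept c from TP1: 496 + 21.76 + 186.64 = 704.41.
At (318, 167): z = 256.3 − 147.7 + 704.41 = 813.0 m.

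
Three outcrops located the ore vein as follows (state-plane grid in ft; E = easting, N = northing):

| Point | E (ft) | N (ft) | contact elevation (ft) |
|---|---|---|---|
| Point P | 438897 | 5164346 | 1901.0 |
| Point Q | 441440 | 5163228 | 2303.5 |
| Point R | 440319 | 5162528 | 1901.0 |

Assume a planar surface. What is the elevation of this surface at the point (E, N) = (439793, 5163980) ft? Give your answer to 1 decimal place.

2048.1 ft

Let the plane be z = a·E + b·N + c.
Point Q−Point P: 2543a − 1118b = 402.5;  Point R−Point P: 1422a − 1818b = 0.
Solving gives a = 0.241231063, b = 0.188685683.
Then c = 1901 − a·438897 − b·5164346 = −1078412.74.
At (439793, 5163980): z = 106091.7 + 974369.1 − 1078412.74 = 2048.1 ft.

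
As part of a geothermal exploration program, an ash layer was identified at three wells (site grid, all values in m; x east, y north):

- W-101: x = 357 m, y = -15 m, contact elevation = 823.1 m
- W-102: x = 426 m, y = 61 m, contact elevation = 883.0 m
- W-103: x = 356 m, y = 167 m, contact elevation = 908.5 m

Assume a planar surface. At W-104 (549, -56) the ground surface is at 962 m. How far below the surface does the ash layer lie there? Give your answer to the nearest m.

91 m

Two edge vectors: W-101→W-102 = (69, 76, 59.9), W-101→W-103 = (-1, 182, 85.4).
Normal n = (W-101→W-102) × (W-101→W-103) = (-4411.4, -5952.5, 12634).
So ∂z/∂x = −n_x/n_z = 0.34917 and ∂z/∂y = −n_y/n_z = 0.47115.
Intercept c from W-101: 823.1 − 124.65 + 7.07 = 705.51.
At (549, -56): z_contact = 191.7 − 26.4 + 705.51 = 870.8 m.
Depth below ground = 962 − 870.8 = 91 m.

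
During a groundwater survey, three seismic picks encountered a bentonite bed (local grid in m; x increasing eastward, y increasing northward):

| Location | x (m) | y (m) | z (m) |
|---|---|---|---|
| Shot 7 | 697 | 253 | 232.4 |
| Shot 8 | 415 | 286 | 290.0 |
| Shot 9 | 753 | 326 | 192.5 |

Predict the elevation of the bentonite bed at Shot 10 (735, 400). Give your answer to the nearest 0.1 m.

Let the plane be z = a·x + b·y + c.
Shot 8−Shot 7: −282a + 33b = 57.6;  Shot 9−Shot 7: 56a + 73b = −39.9.
Solving gives a = −0.24612, b = −0.35777.
Then c = 232.4 − a·697 − b·253 = 494.46.
At (735, 400): z = −180.9 − 143.1 + 494.46 = 170.5 m.

170.5 m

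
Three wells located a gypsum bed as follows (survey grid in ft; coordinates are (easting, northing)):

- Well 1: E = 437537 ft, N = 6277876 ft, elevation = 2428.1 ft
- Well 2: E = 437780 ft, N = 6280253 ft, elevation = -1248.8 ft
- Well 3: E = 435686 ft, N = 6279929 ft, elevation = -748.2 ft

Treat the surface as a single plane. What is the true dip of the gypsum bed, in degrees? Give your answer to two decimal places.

57.12°

Two edge vectors: Well 1→Well 2 = (243, 2377, -3676.9), Well 1→Well 3 = (-1851, 2053, -3176.3).
Normal n = (Well 1→Well 2) × (Well 1→Well 3) = (-1389.4, 7577782.8, 4898706).
So ∂z/∂E = −n_x/n_z = 0.00028 and ∂z/∂N = −n_y/n_z = −1.54689.
Gradient magnitude |∇z| = √(a² + b²) = √(0.00000 + 2.39288) = 1.54689.
True dip = arctan(1.54689) = 57.12°, dipping toward N (azimuth ≈ 360°).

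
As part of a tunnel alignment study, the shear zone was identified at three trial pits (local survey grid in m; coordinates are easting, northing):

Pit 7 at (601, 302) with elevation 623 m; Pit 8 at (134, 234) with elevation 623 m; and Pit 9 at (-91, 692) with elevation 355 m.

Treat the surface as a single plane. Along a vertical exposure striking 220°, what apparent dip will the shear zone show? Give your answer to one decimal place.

20.2°

Two edge vectors: Pit 7→Pit 8 = (-467, -68, 0), Pit 7→Pit 9 = (-692, 390, -268).
Normal n = (Pit 7→Pit 8) × (Pit 7→Pit 9) = (18224, -125156, -229186).
So ∂z/∂easting = −n_x/n_z = 0.07952 and ∂z/∂northing = −n_y/n_z = −0.54609.
Unit vector along 220° is (sin 220°, cos 220°) = (-0.6428, -0.7660).
Slope in that direction = a·(-0.6428) + b·(-0.7660) = 0.36722.
Apparent dip = arctan|0.36722| = 20.2° (true dip is 28.9°, so apparent ≤ true as expected).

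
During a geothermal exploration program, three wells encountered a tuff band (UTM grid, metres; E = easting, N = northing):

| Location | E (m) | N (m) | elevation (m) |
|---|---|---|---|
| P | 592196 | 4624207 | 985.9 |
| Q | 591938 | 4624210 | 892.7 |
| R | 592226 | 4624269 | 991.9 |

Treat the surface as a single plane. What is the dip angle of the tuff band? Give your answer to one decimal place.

20.2°

Let the plane be z = a·E + b·N + c.
Q−P: −258a + 3b = −93.2;  R−P: 30a + 62b = 6.
Solving gives a = 0.36034, b = −0.07758.
Gradient magnitude |∇z| = √(a² + b²) = √(0.12984 + 0.00602) = 0.36860.
True dip = arctan(0.36860) = 20.2°, dipping toward WNW (azimuth ≈ 282°).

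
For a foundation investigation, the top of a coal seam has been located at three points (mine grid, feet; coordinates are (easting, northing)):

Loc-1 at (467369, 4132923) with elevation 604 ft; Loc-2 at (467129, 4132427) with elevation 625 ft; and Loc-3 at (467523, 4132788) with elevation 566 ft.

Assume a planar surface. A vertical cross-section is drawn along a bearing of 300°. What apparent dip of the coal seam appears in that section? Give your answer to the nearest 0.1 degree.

Two edge vectors: Loc-1→Loc-2 = (-240, -496, 21), Loc-1→Loc-3 = (154, -135, -38).
Normal n = (Loc-1→Loc-2) × (Loc-1→Loc-3) = (21683, -5886, 108784).
So ∂z/∂E = −n_x/n_z = −0.19932 and ∂z/∂N = −n_y/n_z = 0.05411.
Unit vector along 300° is (sin 300°, cos 300°) = (-0.8660, 0.5000).
Slope in that direction = a·(-0.8660) + b·(0.5000) = 0.19967.
Apparent dip = arctan|0.19967| = 11.3° (true dip is 11.7°, so apparent ≤ true as expected).

11.3°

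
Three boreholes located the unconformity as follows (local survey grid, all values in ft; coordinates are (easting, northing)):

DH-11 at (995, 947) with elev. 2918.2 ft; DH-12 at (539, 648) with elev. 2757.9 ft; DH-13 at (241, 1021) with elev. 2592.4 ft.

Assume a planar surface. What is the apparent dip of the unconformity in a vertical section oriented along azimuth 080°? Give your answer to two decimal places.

Let the plane be z = a·E + b·N + c.
DH-12−DH-11: −456a − 299b = −160.3;  DH-13−DH-11: −754a + 74b = −325.8.
Solving gives a = 0.42161, b = −0.10687.
Unit vector along 080° is (sin 80°, cos 80°) = (0.9848, 0.1736).
Slope in that direction = a·(0.9848) + b·(0.1736) = 0.39665.
Apparent dip = arctan|0.39665| = 21.64° (true dip is 23.5°, so apparent ≤ true as expected).

21.64°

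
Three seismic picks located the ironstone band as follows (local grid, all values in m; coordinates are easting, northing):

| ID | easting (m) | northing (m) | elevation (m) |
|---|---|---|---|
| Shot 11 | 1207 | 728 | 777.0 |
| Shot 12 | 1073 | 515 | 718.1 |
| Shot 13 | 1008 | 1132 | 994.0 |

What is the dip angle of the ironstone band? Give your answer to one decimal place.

Two edge vectors: Shot 11→Shot 12 = (-134, -213, -58.9), Shot 11→Shot 13 = (-199, 404, 217).
Normal n = (Shot 11→Shot 12) × (Shot 11→Shot 13) = (-22425.4, 40799.1, -96523).
So ∂z/∂easting = −n_x/n_z = −0.23233 and ∂z/∂northing = −n_y/n_z = 0.42269.
Gradient magnitude |∇z| = √(a² + b²) = √(0.05398 + 0.17867) = 0.48233.
True dip = arctan(0.48233) = 25.7°, dipping toward SSE (azimuth ≈ 151°).

25.7°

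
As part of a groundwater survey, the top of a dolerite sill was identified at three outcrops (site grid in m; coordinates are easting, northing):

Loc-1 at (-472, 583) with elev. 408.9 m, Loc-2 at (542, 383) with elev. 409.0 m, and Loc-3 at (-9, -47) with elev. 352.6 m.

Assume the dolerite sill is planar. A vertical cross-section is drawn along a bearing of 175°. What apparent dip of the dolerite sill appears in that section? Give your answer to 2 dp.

Let the plane be z = a·easting + b·northing + c.
Loc-2−Loc-1: 1014a − 200b = 0.1;  Loc-3−Loc-1: 463a − 630b = −56.3.
Solving gives a = 0.02073, b = 0.10460.
Unit vector along 175° is (sin 175°, cos 175°) = (0.0872, -0.9962).
Slope in that direction = a·(0.0872) + b·(-0.9962) = −0.10240.
Apparent dip = arctan|0.10240| = 5.85° (true dip is 6.1°, so apparent ≤ true as expected).

5.85°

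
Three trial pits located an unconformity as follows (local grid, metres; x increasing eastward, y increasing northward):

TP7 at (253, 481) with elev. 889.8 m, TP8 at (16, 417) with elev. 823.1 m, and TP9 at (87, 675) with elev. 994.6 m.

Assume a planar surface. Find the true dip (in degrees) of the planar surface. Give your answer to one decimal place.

Let the plane be z = a·x + b·y + c.
TP8−TP7: −237a − 64b = −66.7;  TP9−TP7: −166a + 194b = 104.8.
Solving gives a = 0.11011, b = 0.63443.
Gradient magnitude |∇z| = √(a² + b²) = √(0.01212 + 0.40250) = 0.64391.
True dip = arctan(0.64391) = 32.8°, dipping toward S (azimuth ≈ 190°).

32.8°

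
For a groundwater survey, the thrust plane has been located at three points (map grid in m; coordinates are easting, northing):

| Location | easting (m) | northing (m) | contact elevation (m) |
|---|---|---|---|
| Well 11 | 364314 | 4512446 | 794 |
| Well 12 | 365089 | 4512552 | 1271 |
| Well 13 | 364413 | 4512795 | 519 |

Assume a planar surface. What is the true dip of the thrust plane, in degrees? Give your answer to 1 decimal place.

51.4°

Two edge vectors: Well 11→Well 12 = (775, 106, 477), Well 11→Well 13 = (99, 349, -275).
Normal n = (Well 11→Well 12) × (Well 11→Well 13) = (-195623, 260348, 259981).
So ∂z/∂easting = −n_x/n_z = 0.75245 and ∂z/∂northing = −n_y/n_z = −1.00141.
Gradient magnitude |∇z| = √(a² + b²) = √(0.56618 + 1.00283) = 1.25260.
True dip = arctan(1.25260) = 51.4°, dipping toward NW (azimuth ≈ 323°).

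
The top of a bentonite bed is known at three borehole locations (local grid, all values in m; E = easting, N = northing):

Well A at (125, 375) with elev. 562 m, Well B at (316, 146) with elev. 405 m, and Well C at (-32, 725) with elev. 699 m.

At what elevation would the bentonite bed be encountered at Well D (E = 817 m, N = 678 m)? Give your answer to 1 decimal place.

Two edge vectors: Well A→Well B = (191, -229, -157), Well A→Well C = (-157, 350, 137).
Normal n = (Well A→Well B) × (Well A→Well C) = (23577, -1518, 30897).
So ∂z/∂E = −n_x/n_z = −0.76308 and ∂z/∂N = −n_y/n_z = 0.04913.
Intercept c from Well A: 562 + 95.39 − 18.42 = 638.96.
At (817, 678): z = −623.4 + 33.3 + 638.96 = 48.8 m.

48.8 m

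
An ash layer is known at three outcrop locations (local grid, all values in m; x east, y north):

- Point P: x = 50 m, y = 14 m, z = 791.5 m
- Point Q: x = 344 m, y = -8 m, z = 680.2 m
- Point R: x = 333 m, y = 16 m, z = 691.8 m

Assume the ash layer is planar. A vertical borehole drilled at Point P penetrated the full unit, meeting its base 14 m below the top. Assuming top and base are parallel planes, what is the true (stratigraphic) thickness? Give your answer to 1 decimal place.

Let the plane be z = a·x + b·y + c.
Point Q−Point P: 294a − 22b = −111.3;  Point R−Point P: 283a + 2b = −99.7.
Solving gives a = −0.35456, b = 0.32082.
|∇z| = √(a²+b²) = 0.47817, so dip δ = arctan(0.47817) = 25.56°.
True thickness = vertical thickness × cos δ = 14 × cos 25.56° = 12.6 m.

12.6 m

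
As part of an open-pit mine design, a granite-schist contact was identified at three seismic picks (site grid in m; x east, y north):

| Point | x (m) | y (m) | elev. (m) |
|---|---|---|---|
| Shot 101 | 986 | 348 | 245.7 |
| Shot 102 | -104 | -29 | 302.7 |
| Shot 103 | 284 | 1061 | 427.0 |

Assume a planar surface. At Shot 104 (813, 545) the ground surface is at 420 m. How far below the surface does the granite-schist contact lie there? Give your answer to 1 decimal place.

126.4 m

Let the plane be z = a·x + b·y + c.
Shot 102−Shot 101: −1090a − 377b = 57;  Shot 103−Shot 101: −702a + 713b = 181.3.
Solving gives a = −0.104616, b = 0.151276.
Then c = 245.7 − a·986 − b·348 = 296.21.
At (813, 545): z_contact = −85.05 + 82.45 + 296.21 = 293.60 m.
Depth below ground = 420 − 293.60 = 126.4 m.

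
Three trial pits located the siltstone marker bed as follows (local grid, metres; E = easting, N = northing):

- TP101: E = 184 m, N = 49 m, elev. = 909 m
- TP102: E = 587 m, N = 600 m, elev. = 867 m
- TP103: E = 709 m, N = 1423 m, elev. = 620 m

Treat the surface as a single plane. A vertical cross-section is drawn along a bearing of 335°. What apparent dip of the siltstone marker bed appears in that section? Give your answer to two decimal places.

25.91°

Two edge vectors: TP101→TP102 = (403, 551, -42), TP101→TP103 = (525, 1374, -289).
Normal n = (TP101→TP102) × (TP101→TP103) = (-101531, 94417, 264447).
So ∂z/∂E = −n_x/n_z = 0.38394 and ∂z/∂N = −n_y/n_z = −0.35704.
Unit vector along 335° is (sin 335°, cos 335°) = (-0.4226, 0.9063).
Slope in that direction = a·(-0.4226) + b·(0.9063) = −0.48584.
Apparent dip = arctan|0.48584| = 25.91° (true dip is 27.7°, so apparent ≤ true as expected).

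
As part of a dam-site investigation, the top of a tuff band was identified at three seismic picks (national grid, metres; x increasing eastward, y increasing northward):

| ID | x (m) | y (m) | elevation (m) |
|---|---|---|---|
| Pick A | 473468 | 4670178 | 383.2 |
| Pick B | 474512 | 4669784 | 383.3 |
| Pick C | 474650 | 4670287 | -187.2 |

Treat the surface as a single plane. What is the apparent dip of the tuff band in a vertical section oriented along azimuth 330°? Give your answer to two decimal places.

34.85°

Two edge vectors: Pick A→Pick B = (1044, -394, 0.1), Pick A→Pick C = (1182, 109, -570.4).
Normal n = (Pick A→Pick B) × (Pick A→Pick C) = (224726.7, 595615.8, 579504).
So ∂z/∂x = −n_x/n_z = −0.38779 and ∂z/∂y = −n_y/n_z = −1.02780.
Unit vector along 330° is (sin 330°, cos 330°) = (-0.5000, 0.8660).
Slope in that direction = a·(-0.5000) + b·(0.8660) = −0.69621.
Apparent dip = arctan|0.69621| = 34.85° (true dip is 47.7°, so apparent ≤ true as expected).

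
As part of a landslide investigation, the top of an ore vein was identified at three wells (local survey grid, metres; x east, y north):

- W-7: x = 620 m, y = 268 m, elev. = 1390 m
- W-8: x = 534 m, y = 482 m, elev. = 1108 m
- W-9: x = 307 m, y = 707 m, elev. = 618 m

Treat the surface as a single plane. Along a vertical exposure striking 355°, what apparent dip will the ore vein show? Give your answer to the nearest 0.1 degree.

41.0°

Two edge vectors: W-7→W-8 = (-86, 214, -282), W-7→W-9 = (-313, 439, -772).
Normal n = (W-7→W-8) × (W-7→W-9) = (-41410, 21874, 29228).
So ∂z/∂x = −n_x/n_z = 1.41679 and ∂z/∂y = −n_y/n_z = −0.74839.
Unit vector along 355° is (sin 355°, cos 355°) = (-0.0872, 0.9962).
Slope in that direction = a·(-0.0872) + b·(0.9962) = −0.86903.
Apparent dip = arctan|0.86903| = 41.0° (true dip is 58.0°, so apparent ≤ true as expected).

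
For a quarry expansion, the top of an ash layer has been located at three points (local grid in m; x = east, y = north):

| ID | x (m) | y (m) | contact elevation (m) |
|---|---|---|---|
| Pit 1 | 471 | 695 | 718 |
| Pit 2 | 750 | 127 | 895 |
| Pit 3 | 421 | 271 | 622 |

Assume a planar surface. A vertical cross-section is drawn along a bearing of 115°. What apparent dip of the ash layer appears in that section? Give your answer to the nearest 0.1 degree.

36.8°

Two edge vectors: Pit 1→Pit 2 = (279, -568, 177), Pit 1→Pit 3 = (-50, -424, -96).
Normal n = (Pit 1→Pit 2) × (Pit 1→Pit 3) = (129576, 17934, -146696).
So ∂z/∂x = −n_x/n_z = 0.88330 and ∂z/∂y = −n_y/n_z = 0.12225.
Unit vector along 115° is (sin 115°, cos 115°) = (0.9063, -0.4226).
Slope in that direction = a·(0.9063) + b·(-0.4226) = 0.74887.
Apparent dip = arctan|0.74887| = 36.8° (true dip is 41.7°, so apparent ≤ true as expected).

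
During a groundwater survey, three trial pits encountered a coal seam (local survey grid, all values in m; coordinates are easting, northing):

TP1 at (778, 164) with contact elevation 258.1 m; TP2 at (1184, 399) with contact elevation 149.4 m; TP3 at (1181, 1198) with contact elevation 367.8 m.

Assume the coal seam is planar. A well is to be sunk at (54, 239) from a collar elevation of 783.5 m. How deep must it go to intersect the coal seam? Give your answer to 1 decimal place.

197.3 m

Two edge vectors: TP1→TP2 = (406, 235, -108.7), TP1→TP3 = (403, 1034, 109.7).
Normal n = (TP1→TP2) × (TP1→TP3) = (138175.3, -88344.3, 325099).
So ∂z/∂easting = −n_x/n_z = −0.425025 and ∂z/∂northing = −n_y/n_z = 0.271746.
Intercept c from TP1: 258.1 + 330.67 − 44.57 = 544.20.
At (54, 239): z_contact = −22.95 + 64.95 + 544.20 = 586.20 m.
Depth below ground = 783.5 − 586.20 = 197.3 m.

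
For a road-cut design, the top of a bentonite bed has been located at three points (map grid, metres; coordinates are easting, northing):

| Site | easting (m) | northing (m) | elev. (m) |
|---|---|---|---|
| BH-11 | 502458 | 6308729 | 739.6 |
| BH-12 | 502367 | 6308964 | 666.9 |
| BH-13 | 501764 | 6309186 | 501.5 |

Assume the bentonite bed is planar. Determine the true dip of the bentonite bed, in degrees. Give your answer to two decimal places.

Let the plane be z = a·easting + b·northing + c.
BH-12−BH-11: −91a + 235b = −72.7;  BH-13−BH-11: −694a + 457b = −238.1.
Solving gives a = 0.18707, b = −0.23692.
Gradient magnitude |∇z| = √(a² + b²) = √(0.03500 + 0.05613) = 0.30187.
True dip = arctan(0.30187) = 16.80°, dipping toward NW (azimuth ≈ 322°).

16.80°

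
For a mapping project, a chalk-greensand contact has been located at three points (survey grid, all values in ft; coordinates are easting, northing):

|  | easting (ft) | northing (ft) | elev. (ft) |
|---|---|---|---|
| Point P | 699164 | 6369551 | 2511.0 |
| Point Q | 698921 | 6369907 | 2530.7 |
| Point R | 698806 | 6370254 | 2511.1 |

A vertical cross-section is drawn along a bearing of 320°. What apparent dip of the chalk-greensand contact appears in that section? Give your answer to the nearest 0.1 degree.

4.6°

Let the plane be z = a·easting + b·northing + c.
Point Q−Point P: −243a + 356b = 19.7;  Point R−Point P: −358a + 703b = 0.1.
Solving gives a = −0.31842, b = −0.16201.
Unit vector along 320° is (sin 320°, cos 320°) = (-0.6428, 0.7660).
Slope in that direction = a·(-0.6428) + b·(0.7660) = 0.08057.
Apparent dip = arctan|0.08057| = 4.6° (true dip is 19.7°, so apparent ≤ true as expected).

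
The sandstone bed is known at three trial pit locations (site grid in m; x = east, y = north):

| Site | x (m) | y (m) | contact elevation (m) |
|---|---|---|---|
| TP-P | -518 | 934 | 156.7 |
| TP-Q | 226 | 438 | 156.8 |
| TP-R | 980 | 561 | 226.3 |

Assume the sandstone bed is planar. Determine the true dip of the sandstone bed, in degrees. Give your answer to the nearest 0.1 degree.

Let the plane be z = a·x + b·y + c.
TP-Q−TP-P: 744a − 496b = 0.1;  TP-R−TP-P: 1498a − 373b = 69.6.
Solving gives a = 0.07408, b = 0.11092.
Gradient magnitude |∇z| = √(a² + b²) = √(0.00549 + 0.01230) = 0.13338.
True dip = arctan(0.13338) = 7.6°, dipping toward SSW (azimuth ≈ 214°).

7.6°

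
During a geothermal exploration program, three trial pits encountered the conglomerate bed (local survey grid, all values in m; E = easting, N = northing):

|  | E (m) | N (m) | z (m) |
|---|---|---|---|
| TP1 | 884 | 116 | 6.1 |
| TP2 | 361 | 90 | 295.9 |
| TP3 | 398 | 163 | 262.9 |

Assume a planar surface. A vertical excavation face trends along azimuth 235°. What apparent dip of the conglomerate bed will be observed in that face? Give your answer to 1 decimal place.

28.7°

Two edge vectors: TP1→TP2 = (-523, -26, 289.8), TP1→TP3 = (-486, 47, 256.8).
Normal n = (TP1→TP2) × (TP1→TP3) = (-20297.4, -6536.4, -37217).
So ∂z/∂E = −n_x/n_z = −0.54538 and ∂z/∂N = −n_y/n_z = −0.17563.
Unit vector along 235° is (sin 235°, cos 235°) = (-0.8192, -0.5736).
Slope in that direction = a·(-0.8192) + b·(-0.5736) = 0.54749.
Apparent dip = arctan|0.54749| = 28.7° (true dip is 29.8°, so apparent ≤ true as expected).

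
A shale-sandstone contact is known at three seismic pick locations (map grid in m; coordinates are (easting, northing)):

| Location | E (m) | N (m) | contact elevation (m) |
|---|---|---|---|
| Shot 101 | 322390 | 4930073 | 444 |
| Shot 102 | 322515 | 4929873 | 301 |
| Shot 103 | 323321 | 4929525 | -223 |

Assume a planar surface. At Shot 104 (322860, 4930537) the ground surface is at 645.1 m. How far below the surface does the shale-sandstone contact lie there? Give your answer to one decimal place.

Let the plane be z = a·E + b·N + c.
Shot 102−Shot 101: 125a − 200b = −143;  Shot 103−Shot 101: 931a − 548b = −667.
Solving gives a = −0.467595582, b = 0.422752761.
Then c = 444 − a·322390 − b·4930073 = −1933009.83.
At (322860, 4930537): z_contact = −150967.91 + 2084398.13 − 1933009.83 = 420.39 m.
Depth below ground = 645.1 − 420.39 = 224.7 m.

224.7 m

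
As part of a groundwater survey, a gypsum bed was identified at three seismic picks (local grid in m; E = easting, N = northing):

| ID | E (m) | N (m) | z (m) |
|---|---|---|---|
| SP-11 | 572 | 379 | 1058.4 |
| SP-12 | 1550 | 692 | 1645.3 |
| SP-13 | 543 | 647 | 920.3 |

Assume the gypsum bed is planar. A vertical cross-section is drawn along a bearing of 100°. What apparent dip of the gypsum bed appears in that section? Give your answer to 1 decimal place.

Two edge vectors: SP-11→SP-12 = (978, 313, 586.9), SP-11→SP-13 = (-29, 268, -138.1).
Normal n = (SP-11→SP-12) × (SP-11→SP-13) = (-200514.5, 118041.7, 271181).
So ∂z/∂E = −n_x/n_z = 0.73941 and ∂z/∂N = −n_y/n_z = −0.43529.
Unit vector along 100° is (sin 100°, cos 100°) = (0.9848, -0.1736).
Slope in that direction = a·(0.9848) + b·(-0.1736) = 0.80377.
Apparent dip = arctan|0.80377| = 38.8° (true dip is 40.6°, so apparent ≤ true as expected).

38.8°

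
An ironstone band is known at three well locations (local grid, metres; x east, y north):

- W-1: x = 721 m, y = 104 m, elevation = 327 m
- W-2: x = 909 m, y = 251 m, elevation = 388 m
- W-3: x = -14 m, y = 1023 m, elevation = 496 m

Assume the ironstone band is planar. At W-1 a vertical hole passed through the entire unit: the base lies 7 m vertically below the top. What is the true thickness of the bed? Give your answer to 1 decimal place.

Let the plane be z = a·x + b·y + c.
W-2−W-1: 188a + 147b = 61;  W-3−W-1: −735a + 919b = 169.
Solving gives a = 0.11116, b = 0.27280.
|∇z| = √(a²+b²) = 0.29458, so dip δ = arctan(0.29458) = 16.41°.
True thickness = vertical thickness × cos δ = 7 × cos 16.41° = 6.7 m.

6.7 m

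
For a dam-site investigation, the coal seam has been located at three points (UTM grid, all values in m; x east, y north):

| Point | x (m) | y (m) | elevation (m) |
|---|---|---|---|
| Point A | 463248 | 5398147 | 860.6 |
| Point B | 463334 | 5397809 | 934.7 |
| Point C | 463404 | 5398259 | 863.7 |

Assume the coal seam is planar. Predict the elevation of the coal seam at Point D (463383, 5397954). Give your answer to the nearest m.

916 m

Let the plane be z = a·x + b·y + c.
Point B−Point A: 86a − 338b = 74.1;  Point C−Point A: 156a + 112b = 3.1.
Solving gives a = 0.14988775, b = −0.18109365.
Then c = 860.6 − a·463248 − b·5398147 = 908995.54.
At (463383, 5397954): z = 69455.4 − 977535.2 + 908995.54 = 915.8 m.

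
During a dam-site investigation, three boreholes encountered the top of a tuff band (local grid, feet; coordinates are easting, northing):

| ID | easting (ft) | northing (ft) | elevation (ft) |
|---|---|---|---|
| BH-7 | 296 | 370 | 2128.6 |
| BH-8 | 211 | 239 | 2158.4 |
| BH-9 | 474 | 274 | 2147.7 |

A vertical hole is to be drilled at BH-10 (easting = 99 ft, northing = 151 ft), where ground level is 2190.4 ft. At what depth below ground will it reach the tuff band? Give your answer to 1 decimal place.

11.4 ft

Let the plane be z = a·easting + b·northing + c.
BH-8−BH-7: −85a − 131b = 29.8;  BH-9−BH-7: 178a − 96b = 19.1.
Solving gives a = −0.01140, b = −0.22009.
Then c = 2128.6 − a·296 − b·370 = 2213.41.
At (99, 151): z_contact = −1.13 − 33.23 + 2213.41 = 2179.04 ft.
Depth below ground = 2190.4 − 2179.04 = 11.4 ft.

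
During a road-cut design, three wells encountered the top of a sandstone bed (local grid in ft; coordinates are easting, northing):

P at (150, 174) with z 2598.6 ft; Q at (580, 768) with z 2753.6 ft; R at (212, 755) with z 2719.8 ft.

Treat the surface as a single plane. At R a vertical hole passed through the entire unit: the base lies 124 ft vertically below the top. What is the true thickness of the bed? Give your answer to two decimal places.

Let the plane be z = a·easting + b·northing + c.
Q−P: 430a + 594b = 155;  R−P: 62a + 581b = 121.2.
Solving gives a = 0.08480, b = 0.19956.
|∇z| = √(a²+b²) = 0.21683, so dip δ = arctan(0.21683) = 12.23°.
True thickness = vertical thickness × cos δ = 124 × cos 12.23° = 121.18 ft.

121.18 ft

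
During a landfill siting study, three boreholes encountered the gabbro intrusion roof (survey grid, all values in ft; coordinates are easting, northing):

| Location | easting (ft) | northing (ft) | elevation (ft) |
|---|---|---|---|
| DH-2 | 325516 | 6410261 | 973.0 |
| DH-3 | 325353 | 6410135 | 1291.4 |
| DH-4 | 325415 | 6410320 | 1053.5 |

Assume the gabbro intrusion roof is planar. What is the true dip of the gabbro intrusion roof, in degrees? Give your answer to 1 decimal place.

Two edge vectors: DH-2→DH-3 = (-163, -126, 318.4), DH-2→DH-4 = (-101, 59, 80.5).
Normal n = (DH-2→DH-3) × (DH-2→DH-4) = (-28928.6, -19036.9, -22343).
So ∂z/∂easting = −n_x/n_z = −1.29475 and ∂z/∂northing = −n_y/n_z = −0.85203.
Gradient magnitude |∇z| = √(a² + b²) = √(1.67638 + 0.72595) = 1.54995.
True dip = arctan(1.54995) = 57.2°, dipping toward ENE (azimuth ≈ 057°).

57.2°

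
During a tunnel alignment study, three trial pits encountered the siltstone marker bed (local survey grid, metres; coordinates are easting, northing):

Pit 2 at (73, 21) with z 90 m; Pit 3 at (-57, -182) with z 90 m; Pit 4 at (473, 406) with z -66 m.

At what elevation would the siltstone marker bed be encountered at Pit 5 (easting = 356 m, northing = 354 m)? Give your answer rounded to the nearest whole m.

19 m

Let the plane be z = a·easting + b·northing + c.
Pit 3−Pit 2: −130a − 203b = 0;  Pit 4−Pit 2: 400a + 385b = −156.
Solving gives a = −1.01663, b = 0.65104.
Then c = 90 − a·73 − b·21 = 150.54.
At (356, 354): z = −361.9 + 230.5 + 150.54 = 19.1 m.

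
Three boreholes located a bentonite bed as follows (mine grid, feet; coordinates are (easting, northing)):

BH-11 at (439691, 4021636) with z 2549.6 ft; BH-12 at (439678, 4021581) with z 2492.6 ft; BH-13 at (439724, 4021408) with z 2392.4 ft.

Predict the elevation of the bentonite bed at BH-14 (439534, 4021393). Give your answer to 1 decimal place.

2207.1 ft

Two edge vectors: BH-11→BH-12 = (-13, -55, -57), BH-11→BH-13 = (33, -228, -157.2).
Normal n = (BH-11→BH-12) × (BH-11→BH-13) = (-4350, -3924.6, 4779).
So ∂z/∂E = −n_x/n_z = 0.910232266 and ∂z/∂N = −n_y/n_z = 0.821217828.
Intercept c from BH-11: 2549.6 − 400220.94 − 3302639.18 = −3700310.52.
At (439534, 4021393): z = 400078.0 + 3302439.6 − 3700310.52 = 2207.1 ft.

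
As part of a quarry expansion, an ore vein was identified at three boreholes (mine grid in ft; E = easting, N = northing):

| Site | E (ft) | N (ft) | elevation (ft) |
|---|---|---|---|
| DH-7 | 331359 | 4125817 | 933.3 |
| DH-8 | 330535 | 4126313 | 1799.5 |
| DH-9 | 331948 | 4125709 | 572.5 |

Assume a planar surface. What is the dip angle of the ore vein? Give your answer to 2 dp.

48.47°

Two edge vectors: DH-7→DH-8 = (-824, 496, 866.2), DH-7→DH-9 = (589, -108, -360.8).
Normal n = (DH-7→DH-8) × (DH-7→DH-9) = (-85407.2, 212892.6, -203152).
So ∂z/∂E = −n_x/n_z = −0.42041 and ∂z/∂N = −n_y/n_z = 1.04795.
Gradient magnitude |∇z| = √(a² + b²) = √(0.17674 + 1.09819) = 1.12913.
True dip = arctan(1.12913) = 48.47°, dipping toward SSE (azimuth ≈ 158°).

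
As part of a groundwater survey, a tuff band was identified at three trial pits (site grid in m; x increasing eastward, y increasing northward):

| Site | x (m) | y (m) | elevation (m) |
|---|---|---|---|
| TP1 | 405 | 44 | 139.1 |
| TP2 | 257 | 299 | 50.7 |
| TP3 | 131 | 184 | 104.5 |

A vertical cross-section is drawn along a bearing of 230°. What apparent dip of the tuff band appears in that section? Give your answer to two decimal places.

16.97°

Two edge vectors: TP1→TP2 = (-148, 255, -88.4), TP1→TP3 = (-274, 140, -34.6).
Normal n = (TP1→TP2) × (TP1→TP3) = (3553, 19100.8, 49150).
So ∂z/∂x = −n_x/n_z = −0.07229 and ∂z/∂y = −n_y/n_z = −0.38862.
Unit vector along 230° is (sin 230°, cos 230°) = (-0.7660, -0.6428).
Slope in that direction = a·(-0.7660) + b·(-0.6428) = 0.30518.
Apparent dip = arctan|0.30518| = 16.97° (true dip is 21.6°, so apparent ≤ true as expected).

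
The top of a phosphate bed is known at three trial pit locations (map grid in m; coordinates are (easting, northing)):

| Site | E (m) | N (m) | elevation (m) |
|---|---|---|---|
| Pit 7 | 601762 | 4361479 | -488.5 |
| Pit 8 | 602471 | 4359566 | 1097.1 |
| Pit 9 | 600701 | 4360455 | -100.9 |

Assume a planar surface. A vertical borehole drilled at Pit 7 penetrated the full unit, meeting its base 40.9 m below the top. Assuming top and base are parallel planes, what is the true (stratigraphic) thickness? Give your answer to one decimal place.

Two edge vectors: Pit 7→Pit 8 = (709, -1913, 1585.6), Pit 7→Pit 9 = (-1061, -1024, 387.6).
Normal n = (Pit 7→Pit 8) × (Pit 7→Pit 9) = (882175.6, -1957130, -2755709).
So ∂z/∂E = −n_x/n_z = 0.32013 and ∂z/∂N = −n_y/n_z = −0.71021.
|∇z| = √(a²+b²) = 0.77902, so dip δ = arctan(0.77902) = 37.92°.
True thickness = vertical thickness × cos δ = 40.9 × cos 37.92° = 32.3 m.

32.3 m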